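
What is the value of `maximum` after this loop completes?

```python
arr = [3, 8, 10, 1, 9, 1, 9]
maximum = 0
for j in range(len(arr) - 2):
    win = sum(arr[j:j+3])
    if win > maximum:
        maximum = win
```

Max sum of 3-element window in [3, 8, 10, 1, 9, 1, 9]
`maximum` takes the values: 0 → 21

Answer: 21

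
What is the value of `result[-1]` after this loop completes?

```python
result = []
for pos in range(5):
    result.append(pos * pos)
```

Last element of squares 0 to 4
`result` takes the values: [] → [0] → [0, 1] → [0, 1, 4] → [0, 1, 4, 9] → [0, 1, 4, 9, 16]
So `result[-1]` = 16

Answer: 16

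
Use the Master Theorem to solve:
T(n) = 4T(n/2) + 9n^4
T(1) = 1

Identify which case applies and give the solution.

a=4, b=2, f(n)=9n^4. log_2(4) = 2. Since c=4 > 2 and the regularity condition holds (4(n/2)^4 = (4/2^4)n^4 with 4/2^4 < 1), Case 3 applies: T(n) = Θ(f(n)) = O(n^4).

Answer: O(n^4) - Case 3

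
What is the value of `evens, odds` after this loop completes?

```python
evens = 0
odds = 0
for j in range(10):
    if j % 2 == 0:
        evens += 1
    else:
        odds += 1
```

Count evens and odds in range(10)
`evens, odds` takes the values: (0, 0) → (1, 0) → (1, 1) → (2, 1) → (2, 2) → (3, 2) → (3, 3) → (4, 3) → (4, 4) → (5, 4) → (5, 5)

Answer: 5, 5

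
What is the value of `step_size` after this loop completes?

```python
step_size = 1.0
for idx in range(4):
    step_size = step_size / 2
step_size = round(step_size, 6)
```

Halving LR 4 times: 1 / 2^4
`step_size` takes the values: 1.0 → 0.5 → 0.25 → 0.125 → 0.0625

Answer: 0.0625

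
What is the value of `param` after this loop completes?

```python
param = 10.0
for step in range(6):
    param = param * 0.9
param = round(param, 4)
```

Exponential decay: 10.0 * 0.9^6
`param` takes the values: 10.0 → 9.0 → 8.1 → 7.29 → 6.561 → 5.9049 → 5.31441 → 5.3144

Answer: 5.3144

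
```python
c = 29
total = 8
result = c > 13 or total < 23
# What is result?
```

Trace:
`c = 29` → c = 29
`total = 8` → total = 8
`result = c > 13 or total < 23` → result = True
So result = True

Answer: True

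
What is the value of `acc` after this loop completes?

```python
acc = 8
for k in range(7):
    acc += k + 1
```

Start at 8, add 1 to 7 = 36
`acc` takes the values: 8 → 9 → 11 → 14 → 18 → 23 → 29 → 36

Answer: 36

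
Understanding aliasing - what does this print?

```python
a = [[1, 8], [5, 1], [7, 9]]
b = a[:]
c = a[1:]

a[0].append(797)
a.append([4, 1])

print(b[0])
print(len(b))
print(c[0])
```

Key concept: slice with nested mutation.
Step by step:
`a = [[1, 8], [5, 1], [7, 9]]` → a = [[1, 8], [5, 1], [7, 9]]
`b = a[:]` → b = [[1, 8], [5, 1], [7, 9]]
`c = a[1:]` → c = [[5, 1], [7, 9]]
`a[0].append(797)` → a = [[1, 8, 797], [5, 1], [7, 9]]; b = [[1, 8, 797], [5, 1], [7, 9]]
`a.append([4, 1])` → a = [[1, 8, 797], [5, 1], [7, 9], [4, 1]]
`print(b[0])` → prints [1, 8, 797]
`print(len(b))` → prints 3
`print(c[0])` → prints [5, 1]

Answer:
[1, 8, 797]
3
[5, 1]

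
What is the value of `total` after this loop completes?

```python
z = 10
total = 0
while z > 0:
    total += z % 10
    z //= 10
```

Sum digits of 10
`total` takes the values: 0 → 1

Answer: 1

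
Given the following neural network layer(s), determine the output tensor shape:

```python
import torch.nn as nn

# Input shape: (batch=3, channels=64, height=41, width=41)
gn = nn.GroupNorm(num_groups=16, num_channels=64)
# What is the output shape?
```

Input: (3, 64, 41, 41) -> Output: (3, 64, 41, 41)

Answer: (3, 64, 41, 41)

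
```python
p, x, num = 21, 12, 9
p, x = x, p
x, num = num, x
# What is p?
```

Trace:
`p, x, num = 21, 12, 9` → p = 21; x = 12; num = 9
`p, x = x, p` → p = 12; x = 21
`x, num = num, x` → x = 9; num = 21
So p = 12

Answer: 12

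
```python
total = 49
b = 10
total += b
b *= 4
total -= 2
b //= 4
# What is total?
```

Trace:
`total = 49` → total = 49
`b = 10` → b = 10
`total += b` → total = 59
`b *= 4` → b = 40
`total -= 2` → total = 57
`b //= 4` → b = 10
So total = 57

Answer: 57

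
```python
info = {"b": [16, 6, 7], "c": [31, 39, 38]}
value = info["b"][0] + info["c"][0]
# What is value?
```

Trace:
`info = {"b": [16, 6, 7], "c": [31, 39, 38]}` → info = {'b': [16, 6, 7], 'c': [31, 39, 38]}
`value = info["b"][0] + info["c"][0]` → value = 47
So value = 47

Answer: 47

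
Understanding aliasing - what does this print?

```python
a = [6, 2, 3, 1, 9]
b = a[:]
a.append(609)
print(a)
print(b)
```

Key concept: slice [:] creates copy.
Step by step:
`a = [6, 2, 3, 1, 9]` → a = [6, 2, 3, 1, 9]
`b = a[:]` → b = [6, 2, 3, 1, 9]
`a.append(609)` → a = [6, 2, 3, 1, 9, 609]
`print(a)` → prints [6, 2, 3, 1, 9, 609]
`print(b)` → prints [6, 2, 3, 1, 9]

Answer:
[6, 2, 3, 1, 9, 609]
[6, 2, 3, 1, 9]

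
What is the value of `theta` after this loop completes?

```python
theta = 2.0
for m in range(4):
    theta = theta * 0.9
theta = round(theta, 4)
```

Exponential decay: 2.0 * 0.9^4
`theta` takes the values: 2.0 → 1.8 → 1.62 → 1.458 → 1.3122

Answer: 1.3122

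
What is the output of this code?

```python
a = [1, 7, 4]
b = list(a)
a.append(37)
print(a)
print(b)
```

Key concept: list() constructor creates copy.
Step by step:
`a = [1, 7, 4]` → a = [1, 7, 4]
`b = list(a)` → b = [1, 7, 4]
`a.append(37)` → a = [1, 7, 4, 37]
`print(a)` → prints [1, 7, 4, 37]
`print(b)` → prints [1, 7, 4]

Answer:
[1, 7, 4, 37]
[1, 7, 4]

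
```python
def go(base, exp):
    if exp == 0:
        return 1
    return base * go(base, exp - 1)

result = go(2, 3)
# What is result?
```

go(2, 3) = 2 * 2 * 2 = 8

Answer: 8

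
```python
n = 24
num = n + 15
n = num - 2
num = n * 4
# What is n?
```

Trace:
`n = 24` → n = 24
`num = n + 15` → num = 39
`n = num - 2` → n = 37
`num = n * 4` → num = 148
So n = 37

Answer: 37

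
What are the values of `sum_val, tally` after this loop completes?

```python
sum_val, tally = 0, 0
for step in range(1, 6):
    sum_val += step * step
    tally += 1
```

Sum of squares and count
`sum_val, tally` takes the values: (0, 0) → (1, 0) → (1, 1) → (5, 1) → (5, 2) → (14, 2) → (14, 3) → (30, 3) → (30, 4) → (55, 4) → (55, 5)

Answer: 55, 5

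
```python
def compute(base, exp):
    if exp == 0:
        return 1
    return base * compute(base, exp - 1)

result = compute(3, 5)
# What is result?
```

compute(3, 5) = 3 * 3 * 3 * 3 * 3 = 243

Answer: 243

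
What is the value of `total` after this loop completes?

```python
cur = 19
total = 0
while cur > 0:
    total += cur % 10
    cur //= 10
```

Sum digits of 19
`total` takes the values: 0 → 9 → 10

Answer: 10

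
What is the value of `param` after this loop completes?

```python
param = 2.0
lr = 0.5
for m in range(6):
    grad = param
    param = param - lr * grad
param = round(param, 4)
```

Gradient descent: w = 2.0 * (1 - 0.5)^6
`param` takes the values: 2.0 → 1.0 → 0.5 → 0.25 → 0.125 → 0.0625 → 0.03125 → 0.0312

Answer: 0.0312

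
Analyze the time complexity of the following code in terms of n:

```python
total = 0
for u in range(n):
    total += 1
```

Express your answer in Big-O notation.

Each loop level contributes: n. Multiplying the contributions gives O(n).

Answer: O(n)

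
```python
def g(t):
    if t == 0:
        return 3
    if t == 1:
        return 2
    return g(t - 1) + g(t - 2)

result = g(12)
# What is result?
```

Build up from base cases: g(0)=3, g(1)=2, g(2)=5, g(3)=7, g(4)=12, g(5)=19, g(6)=31, ..., g(12)=555

Answer: 555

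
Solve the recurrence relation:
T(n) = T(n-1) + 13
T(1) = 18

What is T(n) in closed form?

Unrolling: T(n) = T(1) + 13·(n-1) = 18 + 13(n-1) = 13n + 5.

Answer: T(n) = 13n + 5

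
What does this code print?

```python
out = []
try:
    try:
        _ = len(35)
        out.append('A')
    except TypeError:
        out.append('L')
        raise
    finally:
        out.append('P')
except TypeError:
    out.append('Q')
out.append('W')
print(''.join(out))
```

Execution trace: 'L' (inner except TypeError) → 'P' (inner finally) → 'Q' (outer except TypeError) → 'W' (after the try/except). Output: LPQW

Answer: LPQW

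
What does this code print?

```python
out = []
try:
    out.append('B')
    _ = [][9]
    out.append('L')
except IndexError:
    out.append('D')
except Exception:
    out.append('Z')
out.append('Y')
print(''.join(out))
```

Execution trace: 'B' (try body) → 'D' (except IndexError) → 'Y' (after the try/except). Output: BDY

Answer: BDY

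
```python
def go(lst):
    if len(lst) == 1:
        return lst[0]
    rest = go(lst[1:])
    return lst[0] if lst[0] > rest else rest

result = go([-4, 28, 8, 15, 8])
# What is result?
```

Recursive max over [-4, 28, 8, 15, 8] = 28

Answer: 28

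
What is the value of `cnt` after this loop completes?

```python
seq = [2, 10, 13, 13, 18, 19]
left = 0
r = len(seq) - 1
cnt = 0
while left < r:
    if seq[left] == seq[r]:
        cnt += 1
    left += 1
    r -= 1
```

Count matching pairs from ends
`cnt` takes the values: 0 → 1

Answer: 1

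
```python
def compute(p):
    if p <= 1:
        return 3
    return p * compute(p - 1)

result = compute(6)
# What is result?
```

compute(6) = 6 * 5 * 4 * 3 * 2 * 3 = 2160

Answer: 2160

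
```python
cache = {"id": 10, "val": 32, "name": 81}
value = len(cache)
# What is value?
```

Trace:
`cache = {"id": 10, "val": 32, "name": 81}` → cache = {'id': 10, 'val': 32, 'name': 81}
`value = len(cache)` → value = 3
So value = 3

Answer: 3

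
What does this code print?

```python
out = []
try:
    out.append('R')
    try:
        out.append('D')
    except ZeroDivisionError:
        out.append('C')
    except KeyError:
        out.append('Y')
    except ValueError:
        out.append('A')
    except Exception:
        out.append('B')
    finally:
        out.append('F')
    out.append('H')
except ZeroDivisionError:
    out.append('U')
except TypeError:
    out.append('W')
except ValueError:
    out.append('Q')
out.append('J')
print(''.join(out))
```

Execution trace: 'R' (try body) → 'D' (inner try body, no exception) → 'F' (inner finally) → 'H' (try body, no exception) → 'J' (after the try/except). Output: RDFHJ

Answer: RDFHJ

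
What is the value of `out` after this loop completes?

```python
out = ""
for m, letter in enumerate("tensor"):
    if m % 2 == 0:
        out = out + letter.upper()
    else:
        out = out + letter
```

Uppercase even positions in 'tensor'
`out` takes the values: "" → "T" → "Te" → "TeN" → "TeNs" → "TeNsO" → "TeNsOr"

Answer: "TeNsOr"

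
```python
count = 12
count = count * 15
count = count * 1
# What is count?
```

Trace:
`count = 12` → count = 12
`count = count * 15` → count = 180
`count = count * 1` → count = 180
So count = 180

Answer: 180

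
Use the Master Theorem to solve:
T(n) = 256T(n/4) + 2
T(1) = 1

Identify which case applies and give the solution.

a=256, b=4, f(n)=2. log_4(256) = 4. Since c=0 < 4, Case 1 applies: T(n) = Θ(n^log_b(a)) = O(n^4).

Answer: O(n^4) - Case 1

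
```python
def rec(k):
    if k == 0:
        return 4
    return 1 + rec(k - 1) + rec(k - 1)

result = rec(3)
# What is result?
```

rec(k) = 1 + 2·rec(k-1), rec(0)=4. Closed form: (4+1)·2^3 - 1 = 39.

Answer: 39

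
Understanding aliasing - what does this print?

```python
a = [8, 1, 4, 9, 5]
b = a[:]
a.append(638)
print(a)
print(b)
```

Key concept: slice [:] creates copy.
Step by step:
`a = [8, 1, 4, 9, 5]` → a = [8, 1, 4, 9, 5]
`b = a[:]` → b = [8, 1, 4, 9, 5]
`a.append(638)` → a = [8, 1, 4, 9, 5, 638]
`print(a)` → prints [8, 1, 4, 9, 5, 638]
`print(b)` → prints [8, 1, 4, 9, 5]

Answer:
[8, 1, 4, 9, 5, 638]
[8, 1, 4, 9, 5]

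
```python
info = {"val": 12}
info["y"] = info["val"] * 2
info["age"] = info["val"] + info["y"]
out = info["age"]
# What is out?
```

Trace:
`info = {"val": 12}` → info = {'val': 12}
`info["y"] = info["val"] * 2` → info = {'val': 12, 'y': 24}
`info["age"] = info["val"] + info["y"]` → info = {'val': 12, 'y': 24, 'age': 36}
`out = info["age"]` → out = 36
So out = 36

Answer: 36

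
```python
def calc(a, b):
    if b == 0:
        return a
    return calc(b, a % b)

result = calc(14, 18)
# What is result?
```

calc(14, 18) -> calc(18, 14) -> calc(14, 4) -> calc(4, 2) -> calc(2, 0) -> 2

Answer: 2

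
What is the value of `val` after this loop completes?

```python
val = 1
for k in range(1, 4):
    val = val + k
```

Start at 1, add 1 through 3
`val` takes the values: 1 → 2 → 4 → 7

Answer: 7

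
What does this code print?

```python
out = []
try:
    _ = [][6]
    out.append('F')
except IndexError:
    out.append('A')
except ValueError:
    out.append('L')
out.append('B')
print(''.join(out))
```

Execution trace: 'A' (except IndexError) → 'B' (after the try/except). Output: AB

Answer: AB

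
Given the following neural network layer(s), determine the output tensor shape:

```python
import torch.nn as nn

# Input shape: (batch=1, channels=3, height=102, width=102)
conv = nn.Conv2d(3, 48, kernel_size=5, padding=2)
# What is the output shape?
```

Input: (1, 3, 102, 102) -> Output: (1, 48, 102, 102)

Answer: (1, 48, 102, 102)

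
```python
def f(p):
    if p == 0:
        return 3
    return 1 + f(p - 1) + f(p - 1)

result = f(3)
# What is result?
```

f(p) = 1 + 2·f(p-1), f(0)=3. Closed form: (3+1)·2^3 - 1 = 31.

Answer: 31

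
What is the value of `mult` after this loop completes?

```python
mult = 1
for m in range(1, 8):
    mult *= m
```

7! = 5040
`mult` takes the values: 1 → 2 → 6 → 24 → 120 → 720 → 5040

Answer: 5040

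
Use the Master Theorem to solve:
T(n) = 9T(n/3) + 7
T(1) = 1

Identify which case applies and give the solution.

a=9, b=3, f(n)=7. log_3(9) = 2. Since c=0 < 2, Case 1 applies: T(n) = Θ(n^log_b(a)) = O(n^2).

Answer: O(n^2) - Case 1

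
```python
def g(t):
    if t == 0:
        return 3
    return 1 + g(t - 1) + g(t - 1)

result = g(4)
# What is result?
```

g(t) = 1 + 2·g(t-1), g(0)=3. Closed form: (3+1)·2^4 - 1 = 63.

Answer: 63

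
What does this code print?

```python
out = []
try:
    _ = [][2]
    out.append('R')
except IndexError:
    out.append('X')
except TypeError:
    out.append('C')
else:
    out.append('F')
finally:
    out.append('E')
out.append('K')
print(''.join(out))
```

Execution trace: 'X' (except IndexError) → 'E' (finally) → 'K' (after the try/except). Output: XEK

Answer: XEK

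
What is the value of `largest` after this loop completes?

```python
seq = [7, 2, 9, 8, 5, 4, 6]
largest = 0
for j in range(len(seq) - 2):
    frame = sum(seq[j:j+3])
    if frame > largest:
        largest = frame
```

Max sum of 3-element window in [7, 2, 9, 8, 5, 4, 6]
`largest` takes the values: 0 → 18 → 19 → 22

Answer: 22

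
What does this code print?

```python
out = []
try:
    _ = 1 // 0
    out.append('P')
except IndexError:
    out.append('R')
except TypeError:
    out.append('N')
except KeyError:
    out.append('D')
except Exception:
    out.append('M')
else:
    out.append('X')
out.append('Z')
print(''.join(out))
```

Execution trace: 'M' (except Exception) → 'Z' (after the try/except). Output: MZ

Answer: MZ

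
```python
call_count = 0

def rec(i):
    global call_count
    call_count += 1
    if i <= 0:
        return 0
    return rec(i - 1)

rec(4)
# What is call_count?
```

Linear recursion stepping by 1: 5 calls from i=4 down to ≤0.

Answer: 5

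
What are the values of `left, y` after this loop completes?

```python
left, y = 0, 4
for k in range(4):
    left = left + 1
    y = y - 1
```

left goes 0→4, y goes 4→0
`left, y` takes the values: (0, 4) → (1, 4) → (1, 3) → (2, 3) → (2, 2) → (3, 2) → (3, 1) → (4, 1) → (4, 0)

Answer: 4, 0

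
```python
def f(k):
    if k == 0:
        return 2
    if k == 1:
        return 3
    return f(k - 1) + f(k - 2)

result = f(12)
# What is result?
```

Build up from base cases: f(0)=2, f(1)=3, f(2)=5, f(3)=8, f(4)=13, f(5)=21, f(6)=34, ..., f(12)=610

Answer: 610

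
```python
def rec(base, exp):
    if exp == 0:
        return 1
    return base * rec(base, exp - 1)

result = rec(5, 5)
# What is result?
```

rec(5, 5) = 5 * 5 * 5 * 5 * 5 = 3125

Answer: 3125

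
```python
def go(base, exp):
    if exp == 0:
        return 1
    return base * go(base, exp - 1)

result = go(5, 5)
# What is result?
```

go(5, 5) = 5 * 5 * 5 * 5 * 5 = 3125

Answer: 3125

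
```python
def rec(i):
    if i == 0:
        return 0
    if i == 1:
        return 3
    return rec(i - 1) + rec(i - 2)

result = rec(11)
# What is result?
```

Build up from base cases: rec(0)=0, rec(1)=3, rec(2)=3, rec(3)=6, rec(4)=9, rec(5)=15, rec(6)=24, ..., rec(11)=267

Answer: 267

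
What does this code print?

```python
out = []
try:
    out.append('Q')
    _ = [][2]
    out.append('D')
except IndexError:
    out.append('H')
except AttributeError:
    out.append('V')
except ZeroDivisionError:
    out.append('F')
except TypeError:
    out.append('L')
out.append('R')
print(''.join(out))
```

Execution trace: 'Q' (try body) → 'H' (except IndexError) → 'R' (after the try/except). Output: QHR

Answer: QHR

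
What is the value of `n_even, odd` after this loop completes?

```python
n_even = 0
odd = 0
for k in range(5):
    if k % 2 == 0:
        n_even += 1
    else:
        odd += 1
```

Count evens and odds in range(5)
`n_even, odd` takes the values: (0, 0) → (1, 0) → (1, 1) → (2, 1) → (2, 2) → (3, 2)

Answer: 3, 2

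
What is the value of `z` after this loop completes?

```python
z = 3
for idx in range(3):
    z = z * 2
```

Multiply by 2, 3 times: 3 * 2^3 = 24
`z` takes the values: 3 → 6 → 12 → 24

Answer: 24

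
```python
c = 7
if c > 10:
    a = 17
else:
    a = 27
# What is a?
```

Trace:
`c = 7` → c = 7
`if c > 10: ...` → c > 10 is False, take else branch → a = 27
So a = 27

Answer: 27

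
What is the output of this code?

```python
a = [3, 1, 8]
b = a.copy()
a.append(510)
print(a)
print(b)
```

Key concept: list.copy() creates independent copy.
Step by step:
`a = [3, 1, 8]` → a = [3, 1, 8]
`b = a.copy()` → b = [3, 1, 8]
`a.append(510)` → a = [3, 1, 8, 510]
`print(a)` → prints [3, 1, 8, 510]
`print(b)` → prints [3, 1, 8]

Answer:
[3, 1, 8, 510]
[3, 1, 8]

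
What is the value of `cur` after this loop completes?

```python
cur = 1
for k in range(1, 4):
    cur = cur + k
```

Start at 1, add 1 through 3
`cur` takes the values: 1 → 2 → 4 → 7

Answer: 7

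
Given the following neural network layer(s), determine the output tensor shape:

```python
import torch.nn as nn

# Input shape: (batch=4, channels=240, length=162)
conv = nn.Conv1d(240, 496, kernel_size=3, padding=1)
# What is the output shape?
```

Input: (4, 240, 162) -> Output: (4, 496, 162)

Answer: (4, 496, 162)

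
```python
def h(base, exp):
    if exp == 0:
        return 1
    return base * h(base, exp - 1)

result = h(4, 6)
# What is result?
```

h(4, 6) = 4 * 4 * 4 * 4 * 4 * 4 = 4096

Answer: 4096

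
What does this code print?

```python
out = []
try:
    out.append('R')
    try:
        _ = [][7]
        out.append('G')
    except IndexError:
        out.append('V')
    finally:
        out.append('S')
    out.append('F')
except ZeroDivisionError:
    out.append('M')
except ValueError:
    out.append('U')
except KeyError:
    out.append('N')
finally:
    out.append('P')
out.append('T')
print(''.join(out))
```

Execution trace: 'R' (try body) → 'V' (inner except IndexError) → 'S' (inner finally) → 'F' (try body, no exception) → 'P' (finally) → 'T' (after the try/except). Output: RVSFPT

Answer: RVSFPT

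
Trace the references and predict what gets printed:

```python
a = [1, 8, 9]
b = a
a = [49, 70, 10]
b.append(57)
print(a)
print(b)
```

Key concept: rebinding vs mutation: a is rebound to a new list, b still points at the original.
Step by step:
`a = [1, 8, 9]` → a = [1, 8, 9]
`b = a` → b = [1, 8, 9] (same object as a)
`a = [49, 70, 10]` → a = [49, 70, 10]
`b.append(57)` → b = [1, 8, 9, 57]
`print(a)` → prints [49, 70, 10]
`print(b)` → prints [1, 8, 9, 57]

Answer:
[49, 70, 10]
[1, 8, 9, 57]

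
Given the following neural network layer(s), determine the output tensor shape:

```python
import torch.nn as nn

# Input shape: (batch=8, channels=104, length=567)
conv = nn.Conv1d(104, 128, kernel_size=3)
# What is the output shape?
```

Input: (8, 104, 567) -> Output: (8, 128, 565)

Answer: (8, 128, 565)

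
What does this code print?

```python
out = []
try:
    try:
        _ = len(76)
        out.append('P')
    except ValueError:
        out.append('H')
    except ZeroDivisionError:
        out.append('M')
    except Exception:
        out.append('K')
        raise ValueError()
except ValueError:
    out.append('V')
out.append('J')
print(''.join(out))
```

Execution trace: 'K' (inner except Exception) → 'V' (outer except ValueError) → 'J' (after the try/except). Output: KVJ

Answer: KVJ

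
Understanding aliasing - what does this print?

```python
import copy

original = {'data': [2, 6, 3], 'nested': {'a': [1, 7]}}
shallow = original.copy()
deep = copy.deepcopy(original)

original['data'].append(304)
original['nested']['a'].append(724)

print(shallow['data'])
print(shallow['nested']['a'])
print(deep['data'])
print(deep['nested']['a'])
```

Key concept: comparing shallow vs deep copy.
Step by step:
`original = {'data': [2, 6, 3], 'nested': {'a': [1, 7]}}` → original = {'data': [2, 6, 3], 'nested': {'a': [1, 7]}}
`shallow = original.copy()` → shallow = {'data': [2, 6, 3], 'nested': {'a': [1, 7]}}
`deep = copy.deepcopy(original)` → deep = {'data': [2, 6, 3], 'nested': {'a': [1, 7]}}
`original['data'].append(304)` → original = {'data': [2, 6, 3, 304], 'nested': {'a': [1, 7]}}; shallow = {'data': [2, 6, 3, 304], 'nested': {'a': [1, 7]}}
`original['nested']['a'].append(724)` → original = {'data': [2, 6, 3, 304], 'nested': {'a': [1, 7, 724]}}; shallow = {'data': [2, 6, 3, 304], 'nested': {'a': [1, 7, 724]}}
`print(shallow['data'])` → prints [2, 6, 3, 304]
`print(shallow['nested']['a'])` → prints [1, 7, 724]
`print(deep['data'])` → prints [2, 6, 3]
`print(deep['nested']['a'])` → prints [1, 7]

Answer:
[2, 6, 3, 304]
[1, 7, 724]
[2, 6, 3]
[1, 7]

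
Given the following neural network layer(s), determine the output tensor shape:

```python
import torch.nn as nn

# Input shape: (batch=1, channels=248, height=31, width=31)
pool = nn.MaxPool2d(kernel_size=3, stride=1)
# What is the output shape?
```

Input: (1, 248, 31, 31) -> Output: (1, 248, 29, 29)

Answer: (1, 248, 29, 29)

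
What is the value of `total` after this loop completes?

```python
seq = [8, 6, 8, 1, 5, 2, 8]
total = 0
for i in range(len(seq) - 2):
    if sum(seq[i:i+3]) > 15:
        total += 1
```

Count windows with sum > 15
`total` takes the values: 0 → 1

Answer: 1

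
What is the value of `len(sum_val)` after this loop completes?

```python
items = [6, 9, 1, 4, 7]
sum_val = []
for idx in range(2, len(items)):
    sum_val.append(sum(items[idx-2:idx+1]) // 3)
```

Number of 3-element averages
`sum_val` takes the values: [] → [5] → [5, 4] → [5, 4, 4]
So `len(sum_val)` = 3

Answer: 3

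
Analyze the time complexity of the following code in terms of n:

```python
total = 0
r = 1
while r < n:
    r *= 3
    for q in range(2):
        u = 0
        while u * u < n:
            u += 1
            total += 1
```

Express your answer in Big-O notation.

Each loop level contributes: log n × 1 × √n. Multiplying the contributions gives O(√n log n).

Answer: O(√n log n)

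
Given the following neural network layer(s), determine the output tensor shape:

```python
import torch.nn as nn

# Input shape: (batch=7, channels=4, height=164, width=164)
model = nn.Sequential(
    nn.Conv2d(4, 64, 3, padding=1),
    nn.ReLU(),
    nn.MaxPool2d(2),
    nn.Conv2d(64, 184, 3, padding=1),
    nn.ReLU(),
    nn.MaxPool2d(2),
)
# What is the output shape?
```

Input: (7, 4, 164, 164) -> after first Conv2d: (7, 64, 164, 164) -> after first MaxPool2d: (7, 64, 82, 82) -> after second Conv2d: (7, 184, 82, 82) -> Output: (7, 184, 41, 41)

Answer: (7, 184, 41, 41)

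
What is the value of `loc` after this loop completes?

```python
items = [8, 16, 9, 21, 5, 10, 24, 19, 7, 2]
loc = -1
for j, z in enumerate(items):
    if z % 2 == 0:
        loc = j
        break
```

First even number index in [8, 16, 9, 21, 5, 10, 24, 19, 7, 2]
`loc` takes the values: -1 → 0

Answer: 0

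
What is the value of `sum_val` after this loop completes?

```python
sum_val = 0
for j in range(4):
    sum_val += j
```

Sum of 0 to 3 = 6
`sum_val` takes the values: 0 → 1 → 3 → 6

Answer: 6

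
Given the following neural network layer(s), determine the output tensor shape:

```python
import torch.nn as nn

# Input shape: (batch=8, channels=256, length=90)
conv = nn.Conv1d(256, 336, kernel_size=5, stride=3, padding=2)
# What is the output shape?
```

Input: (8, 256, 90) -> Output: (8, 336, 30)

Answer: (8, 336, 30)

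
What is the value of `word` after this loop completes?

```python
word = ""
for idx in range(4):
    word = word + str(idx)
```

Concatenate digits 0 to 3
`word` takes the values: "" → "0" → "01" → "012" → "0123"

Answer: "0123"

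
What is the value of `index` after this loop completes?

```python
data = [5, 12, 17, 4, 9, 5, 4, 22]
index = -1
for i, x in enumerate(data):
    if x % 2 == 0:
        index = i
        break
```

First even number index in [5, 12, 17, 4, 9, 5, 4, 22]
`index` takes the values: -1 → 1

Answer: 1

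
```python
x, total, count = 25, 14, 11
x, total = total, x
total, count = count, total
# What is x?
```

Trace:
`x, total, count = 25, 14, 11` → x = 25; total = 14; count = 11
`x, total = total, x` → x = 14; total = 25
`total, count = count, total` → total = 11; count = 25
So x = 14

Answer: 14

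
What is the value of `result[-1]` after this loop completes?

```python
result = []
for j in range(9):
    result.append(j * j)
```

Last element of squares 0 to 8
`result` takes the values: [] → [0] → [0, 1] → [0, 1, 4] → [0, 1, 4, 9] → [0, 1, 4, 9, 16] → [0, 1, 4, 9, 16, 25] → [0, 1, 4, 9, 16, 25, 36] → [0, 1, 4, 9, 16, 25, 36, 49] → [0, 1, 4, 9, 16, 25, 36, 49, 64]
So `result[-1]` = 64

Answer: 64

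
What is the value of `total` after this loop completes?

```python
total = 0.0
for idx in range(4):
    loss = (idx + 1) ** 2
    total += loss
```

Sum of squared losses 1² + 2² + ... + 4²
`total` takes the values: 0.0 → 1.0 → 5.0 → 14.0 → 30.0

Answer: 30.0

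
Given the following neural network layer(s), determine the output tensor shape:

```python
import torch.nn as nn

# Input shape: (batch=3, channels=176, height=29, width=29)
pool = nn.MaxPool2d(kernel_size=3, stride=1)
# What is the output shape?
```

Input: (3, 176, 29, 29) -> Output: (3, 176, 27, 27)

Answer: (3, 176, 27, 27)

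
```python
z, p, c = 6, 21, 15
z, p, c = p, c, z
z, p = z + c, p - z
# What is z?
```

Trace:
`z, p, c = 6, 21, 15` → z = 6; p = 21; c = 15
`z, p, c = p, c, z` → z = 21; p = 15; c = 6
`z, p = z + c, p - z` → z = 27; p = -6
So z = 27

Answer: 27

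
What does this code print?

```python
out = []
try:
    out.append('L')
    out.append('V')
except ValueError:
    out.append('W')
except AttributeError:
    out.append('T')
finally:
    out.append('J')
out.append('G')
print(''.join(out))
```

Execution trace: 'L' (try body) → 'V' (try body, no exception) → 'J' (finally) → 'G' (after the try/except). Output: LVJG

Answer: LVJG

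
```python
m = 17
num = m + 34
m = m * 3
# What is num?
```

Trace:
`m = 17` → m = 17
`num = m + 34` → num = 51
`m = m * 3` → m = 51
So num = 51

Answer: 51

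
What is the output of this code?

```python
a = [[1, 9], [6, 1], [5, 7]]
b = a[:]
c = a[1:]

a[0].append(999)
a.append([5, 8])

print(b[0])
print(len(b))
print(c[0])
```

Key concept: slice with nested mutation.
Step by step:
`a = [[1, 9], [6, 1], [5, 7]]` → a = [[1, 9], [6, 1], [5, 7]]
`b = a[:]` → b = [[1, 9], [6, 1], [5, 7]]
`c = a[1:]` → c = [[6, 1], [5, 7]]
`a[0].append(999)` → a = [[1, 9, 999], [6, 1], [5, 7]]; b = [[1, 9, 999], [6, 1], [5, 7]]
`a.append([5, 8])` → a = [[1, 9, 999], [6, 1], [5, 7], [5, 8]]
`print(b[0])` → prints [1, 9, 999]
`print(len(b))` → prints 3
`print(c[0])` → prints [6, 1]

Answer:
[1, 9, 999]
3
[6, 1]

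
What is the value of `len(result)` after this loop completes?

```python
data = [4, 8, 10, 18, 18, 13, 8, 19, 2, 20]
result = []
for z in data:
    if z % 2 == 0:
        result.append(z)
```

Count even numbers in [4, 8, 10, 18, 18, 13, 8, 19, 2, 20]
`result` takes the values: [] → [4] → [4, 8] → [4, 8, 10] → [4, 8, 10, 18] → [4, 8, 10, 18, 18] → [4, 8, 10, 18, 18, 8] → [4, 8, 10, 18, 18, 8, 2] → [4, 8, 10, 18, 18, 8, 2, 20]
So `len(result)` = 8

Answer: 8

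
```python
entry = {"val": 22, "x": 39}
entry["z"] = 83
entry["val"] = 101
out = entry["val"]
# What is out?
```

Trace:
`entry = {"val": 22, "x": 39}` → entry = {'val': 22, 'x': 39}
`entry["z"] = 83` → entry = {'val': 22, 'x': 39, 'z': 83}
`entry["val"] = 101` → entry = {'val': 101, 'x': 39, 'z': 83}
`out = entry["val"]` → out = 101
So out = 101

Answer: 101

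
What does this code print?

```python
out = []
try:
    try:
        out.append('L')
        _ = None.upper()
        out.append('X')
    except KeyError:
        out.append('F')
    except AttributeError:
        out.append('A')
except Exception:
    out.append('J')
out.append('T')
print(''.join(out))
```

Execution trace: 'L' (inner try body) → 'A' (inner except AttributeError) → 'T' (after the try/except). Output: LAT

Answer: LAT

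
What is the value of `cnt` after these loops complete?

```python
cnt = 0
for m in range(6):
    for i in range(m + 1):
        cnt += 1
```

Triangle: 1 + 2 + ... + 6
`cnt` takes the values: 0 → 1 → 2 → 3 → 4 → 5 → 6 → 7 → 8 → 9 → 10 → 11 → 12 → 13 → 14 → 15 → 16 → 17 → 18 → 19 → 20 → 21

Answer: 21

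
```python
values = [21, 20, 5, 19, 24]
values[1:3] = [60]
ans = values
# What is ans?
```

Trace:
`values = [21, 20, 5, 19, 24]` → values = [21, 20, 5, 19, 24]
`values[1:3] = [60]` → values = [21, 60, 19, 24]
`ans = values` → ans = [21, 60, 19, 24]
So ans = [21, 60, 19, 24]

Answer: [21, 60, 19, 24]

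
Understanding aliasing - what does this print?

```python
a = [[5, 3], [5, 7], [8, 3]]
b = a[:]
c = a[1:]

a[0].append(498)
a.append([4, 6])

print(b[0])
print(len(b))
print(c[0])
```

Key concept: slice with nested mutation.
Step by step:
`a = [[5, 3], [5, 7], [8, 3]]` → a = [[5, 3], [5, 7], [8, 3]]
`b = a[:]` → b = [[5, 3], [5, 7], [8, 3]]
`c = a[1:]` → c = [[5, 7], [8, 3]]
`a[0].append(498)` → a = [[5, 3, 498], [5, 7], [8, 3]]; b = [[5, 3, 498], [5, 7], [8, 3]]
`a.append([4, 6])` → a = [[5, 3, 498], [5, 7], [8, 3], [4, 6]]
`print(b[0])` → prints [5, 3, 498]
`print(len(b))` → prints 3
`print(c[0])` → prints [5, 7]

Answer:
[5, 3, 498]
3
[5, 7]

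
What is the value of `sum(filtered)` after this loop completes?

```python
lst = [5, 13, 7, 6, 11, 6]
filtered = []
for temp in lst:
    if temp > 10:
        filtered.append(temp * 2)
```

Sum of doubled values > 10
`filtered` takes the values: [] → [26] → [26, 22]
So `sum(filtered)` = 48

Answer: 48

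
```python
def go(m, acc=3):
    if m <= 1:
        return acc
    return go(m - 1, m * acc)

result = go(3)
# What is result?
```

Accumulator trace (n, acc): (3, 3) -> (2, 9) -> (1, 18) -> return 18

Answer: 18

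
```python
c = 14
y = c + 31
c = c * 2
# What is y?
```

Trace:
`c = 14` → c = 14
`y = c + 31` → y = 45
`c = c * 2` → c = 28
So y = 45

Answer: 45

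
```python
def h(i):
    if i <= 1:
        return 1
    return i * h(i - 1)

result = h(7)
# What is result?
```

h(7) = 7 * 6 * 5 * 4 * 3 * 2 * 1 = 5040

Answer: 5040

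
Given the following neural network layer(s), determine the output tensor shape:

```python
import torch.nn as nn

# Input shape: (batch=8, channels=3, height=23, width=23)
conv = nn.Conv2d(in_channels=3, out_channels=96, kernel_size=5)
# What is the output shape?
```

Input: (8, 3, 23, 23) -> Output: (8, 96, 19, 19)

Answer: (8, 96, 19, 19)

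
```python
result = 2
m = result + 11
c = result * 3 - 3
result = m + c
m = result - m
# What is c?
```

Trace:
`result = 2` → result = 2
`m = result + 11` → m = 13
`c = result * 3 - 3` → c = 3
`result = m + c` → result = 16
`m = result - m` → m = 3
So c = 3

Answer: 3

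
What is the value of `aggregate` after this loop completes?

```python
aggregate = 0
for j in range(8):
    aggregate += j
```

Sum of 0 to 7 = 28
`aggregate` takes the values: 0 → 1 → 3 → 6 → 10 → 15 → 21 → 28

Answer: 28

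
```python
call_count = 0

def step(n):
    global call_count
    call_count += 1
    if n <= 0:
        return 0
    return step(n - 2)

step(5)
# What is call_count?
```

Linear recursion stepping by 2: 4 calls from n=5 down to ≤0.

Answer: 4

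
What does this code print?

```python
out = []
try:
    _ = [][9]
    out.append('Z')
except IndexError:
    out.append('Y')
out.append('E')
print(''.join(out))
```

Execution trace: 'Y' (except IndexError) → 'E' (after the try/except). Output: YE

Answer: YE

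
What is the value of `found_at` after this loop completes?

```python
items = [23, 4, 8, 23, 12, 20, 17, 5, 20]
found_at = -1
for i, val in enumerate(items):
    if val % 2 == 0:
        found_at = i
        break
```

First even number index in [23, 4, 8, 23, 12, 20, 17, 5, 20]
`found_at` takes the values: -1 → 1

Answer: 1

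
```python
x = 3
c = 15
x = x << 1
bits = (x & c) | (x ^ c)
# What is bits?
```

Trace:
`x = 3` → x = 3
`c = 15` → c = 15
`x = x << 1` → x = 6
`bits = (x & c) | (x ^ c)` → bits = 15
So bits = 15

Answer: 15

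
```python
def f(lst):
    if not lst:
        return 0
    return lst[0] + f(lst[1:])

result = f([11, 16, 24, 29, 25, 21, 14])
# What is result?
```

11 + 16 + 24 + 29 + 25 + 21 + 14 + 0 = 140

Answer: 140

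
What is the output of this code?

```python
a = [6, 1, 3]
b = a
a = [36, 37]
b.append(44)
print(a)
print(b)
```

Key concept: rebinding vs mutation: a is rebound to a new list, b still points at the original.
Step by step:
`a = [6, 1, 3]` → a = [6, 1, 3]
`b = a` → b = [6, 1, 3] (same object as a)
`a = [36, 37]` → a = [36, 37]
`b.append(44)` → b = [6, 1, 3, 44]
`print(a)` → prints [36, 37]
`print(b)` → prints [6, 1, 3, 44]

Answer:
[36, 37]
[6, 1, 3, 44]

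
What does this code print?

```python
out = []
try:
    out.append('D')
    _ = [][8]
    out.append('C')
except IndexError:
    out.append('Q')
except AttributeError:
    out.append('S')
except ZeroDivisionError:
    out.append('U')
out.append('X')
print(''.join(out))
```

Execution trace: 'D' (try body) → 'Q' (except IndexError) → 'X' (after the try/except). Output: DQX

Answer: DQX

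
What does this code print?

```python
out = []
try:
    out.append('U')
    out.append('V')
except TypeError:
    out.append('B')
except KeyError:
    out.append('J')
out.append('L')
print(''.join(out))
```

Execution trace: 'U' (try body) → 'V' (try body, no exception) → 'L' (after the try/except). Output: UVL

Answer: UVL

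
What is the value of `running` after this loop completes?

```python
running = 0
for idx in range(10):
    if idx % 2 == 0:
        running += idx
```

Sum of even numbers 0 to 9
`running` takes the values: 0 → 2 → 6 → 12 → 20

Answer: 20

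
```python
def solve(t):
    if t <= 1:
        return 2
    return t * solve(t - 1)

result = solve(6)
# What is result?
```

solve(6) = 6 * 5 * 4 * 3 * 2 * 2 = 1440

Answer: 1440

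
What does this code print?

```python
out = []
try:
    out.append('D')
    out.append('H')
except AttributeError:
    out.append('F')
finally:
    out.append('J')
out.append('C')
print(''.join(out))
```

Execution trace: 'D' (try body) → 'H' (try body, no exception) → 'J' (finally) → 'C' (after the try/except). Output: DHJC

Answer: DHJC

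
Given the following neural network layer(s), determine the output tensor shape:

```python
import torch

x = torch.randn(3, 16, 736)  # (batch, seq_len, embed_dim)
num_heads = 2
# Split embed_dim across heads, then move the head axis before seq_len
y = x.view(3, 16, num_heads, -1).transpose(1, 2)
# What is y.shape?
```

Input: (3, 16, 736) -> head_dim = 736 // 2 = 368; after view: (3, 16, 2, 368) -> after transpose(1, 2): (3, 2, 16, 368) -> Output: (3, 2, 16, 368)

Answer: (3, 2, 16, 368)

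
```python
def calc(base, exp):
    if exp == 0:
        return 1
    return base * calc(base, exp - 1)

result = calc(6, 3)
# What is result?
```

calc(6, 3) = 6 * 6 * 6 = 216

Answer: 216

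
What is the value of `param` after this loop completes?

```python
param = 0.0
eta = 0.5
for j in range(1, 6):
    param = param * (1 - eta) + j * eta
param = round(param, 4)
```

Moving average with lr=0.5
`param` takes the values: 0.0 → 0.5 → 1.25 → 2.125 → 3.0625 → 4.03125 → 4.0312

Answer: 4.0312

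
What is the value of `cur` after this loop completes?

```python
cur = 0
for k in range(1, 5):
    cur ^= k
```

XOR of 1 to 4
`cur` takes the values: 0 → 1 → 3 → 0 → 4

Answer: 4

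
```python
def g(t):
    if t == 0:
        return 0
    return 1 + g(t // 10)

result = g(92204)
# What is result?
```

Count of digits of 92204: 5

Answer: 5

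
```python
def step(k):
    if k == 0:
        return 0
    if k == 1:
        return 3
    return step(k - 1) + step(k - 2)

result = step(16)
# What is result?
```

Build up from base cases: step(0)=0, step(1)=3, step(2)=3, step(3)=6, step(4)=9, step(5)=15, step(6)=24, ..., step(16)=2961

Answer: 2961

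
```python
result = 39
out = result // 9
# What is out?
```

Trace:
`result = 39` → result = 39
`out = result // 9` → out = 4
So out = 4

Answer: 4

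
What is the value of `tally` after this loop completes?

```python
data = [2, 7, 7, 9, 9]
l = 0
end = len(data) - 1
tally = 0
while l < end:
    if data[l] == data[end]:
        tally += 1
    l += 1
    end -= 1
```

Count matching pairs from ends
`tally` takes the values: 0

Answer: 0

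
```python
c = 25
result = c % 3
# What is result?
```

Trace:
`c = 25` → c = 25
`result = c % 3` → result = 1
So result = 1

Answer: 1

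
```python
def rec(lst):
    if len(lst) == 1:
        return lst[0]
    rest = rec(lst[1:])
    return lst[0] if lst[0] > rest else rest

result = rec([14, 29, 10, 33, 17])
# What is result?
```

Recursive max over [14, 29, 10, 33, 17] = 33

Answer: 33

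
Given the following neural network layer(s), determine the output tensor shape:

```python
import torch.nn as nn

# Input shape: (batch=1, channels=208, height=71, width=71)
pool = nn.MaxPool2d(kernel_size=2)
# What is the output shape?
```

Input: (1, 208, 71, 71) -> Output: (1, 208, 35, 35)

Answer: (1, 208, 35, 35)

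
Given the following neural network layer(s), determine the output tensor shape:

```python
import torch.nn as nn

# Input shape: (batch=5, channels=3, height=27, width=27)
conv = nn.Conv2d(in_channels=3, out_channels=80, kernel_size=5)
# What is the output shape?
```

Input: (5, 3, 27, 27) -> Output: (5, 80, 23, 23)

Answer: (5, 80, 23, 23)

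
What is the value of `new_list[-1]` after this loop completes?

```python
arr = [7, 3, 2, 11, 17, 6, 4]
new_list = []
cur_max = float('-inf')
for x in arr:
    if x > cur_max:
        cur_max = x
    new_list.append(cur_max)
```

Running max ends at 17
`new_list` takes the values: [] → [7] → [7, 7] → [7, 7, 7] → [7, 7, 7, 11] → [7, 7, 7, 11, 17] → [7, 7, 7, 11, 17, 17] → [7, 7, 7, 11, 17, 17, 17]
So `new_list[-1]` = 17

Answer: 17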